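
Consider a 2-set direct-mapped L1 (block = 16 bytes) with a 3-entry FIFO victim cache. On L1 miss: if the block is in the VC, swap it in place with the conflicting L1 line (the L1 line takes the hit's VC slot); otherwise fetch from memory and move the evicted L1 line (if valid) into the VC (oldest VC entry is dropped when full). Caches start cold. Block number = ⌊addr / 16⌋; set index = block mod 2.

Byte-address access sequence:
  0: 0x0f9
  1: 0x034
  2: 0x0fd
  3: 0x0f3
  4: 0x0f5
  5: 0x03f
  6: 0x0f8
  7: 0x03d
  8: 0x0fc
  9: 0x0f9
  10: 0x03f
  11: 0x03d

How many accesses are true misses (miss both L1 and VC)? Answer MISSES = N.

  [0] addr=0xf9 blk=15 s=1: MISS | VC []
  [1] addr=0x34 blk=3 s=1: MISS | VC [15]
  [2] addr=0xfd blk=15 s=1: VC-HIT | VC [3]
  [3] addr=0xf3 blk=15 s=1: L1-HIT | VC [3]
  [4] addr=0xf5 blk=15 s=1: L1-HIT | VC [3]
  [5] addr=0x3f blk=3 s=1: VC-HIT | VC [15]
  [6] addr=0xf8 blk=15 s=1: VC-HIT | VC [3]
  [7] addr=0x3d blk=3 s=1: VC-HIT | VC [15]
  [8] addr=0xfc blk=15 s=1: VC-HIT | VC [3]
  [9] addr=0xf9 blk=15 s=1: L1-HIT | VC [3]
  [10] addr=0x3f blk=3 s=1: VC-HIT | VC [15]
  [11] addr=0x3d blk=3 s=1: L1-HIT | VC [15]

MISSES = 2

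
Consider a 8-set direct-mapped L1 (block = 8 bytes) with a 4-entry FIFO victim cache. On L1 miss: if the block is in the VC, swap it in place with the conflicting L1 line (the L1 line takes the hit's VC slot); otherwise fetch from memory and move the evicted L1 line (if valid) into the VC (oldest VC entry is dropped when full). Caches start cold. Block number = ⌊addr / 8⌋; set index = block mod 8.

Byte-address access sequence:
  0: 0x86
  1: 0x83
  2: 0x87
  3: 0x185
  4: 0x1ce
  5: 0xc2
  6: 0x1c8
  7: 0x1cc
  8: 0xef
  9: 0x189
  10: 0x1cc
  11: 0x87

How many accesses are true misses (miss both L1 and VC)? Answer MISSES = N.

0: 0x86 (blk 16, set 0) → MISS  vc=[]
1: 0x83 (blk 16, set 0) → L1-HIT  vc=[]
2: 0x87 (blk 16, set 0) → L1-HIT  vc=[]
3: 0x185 (blk 48, set 0) → MISS  vc=[16]
4: 0x1ce (blk 57, set 1) → MISS  vc=[16]
5: 0xc2 (blk 24, set 0) → MISS  vc=[16, 48]
6: 0x1c8 (blk 57, set 1) → L1-HIT  vc=[16, 48]
7: 0x1cc (blk 57, set 1) → L1-HIT  vc=[16, 48]
8: 0xef (blk 29, set 5) → MISS  vc=[16, 48]
9: 0x189 (blk 49, set 1) → MISS  vc=[16, 48, 57]
10: 0x1cc (blk 57, set 1) → VC-HIT  vc=[16, 48, 49]
11: 0x87 (blk 16, set 0) → VC-HIT  vc=[24, 48, 49]

MISSES = 6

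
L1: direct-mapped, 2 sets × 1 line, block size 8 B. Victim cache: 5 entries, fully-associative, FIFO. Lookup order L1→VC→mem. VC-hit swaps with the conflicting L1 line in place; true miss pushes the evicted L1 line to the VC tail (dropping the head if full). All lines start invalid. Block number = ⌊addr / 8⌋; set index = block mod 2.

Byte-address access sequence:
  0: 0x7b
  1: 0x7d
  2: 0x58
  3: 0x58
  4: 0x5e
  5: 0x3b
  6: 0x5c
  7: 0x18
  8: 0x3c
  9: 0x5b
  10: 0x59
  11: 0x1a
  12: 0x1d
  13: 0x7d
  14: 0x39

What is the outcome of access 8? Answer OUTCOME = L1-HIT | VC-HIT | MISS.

OUTCOME = VC-HIT

#0 0x7b→b15/s1 MISS; vc=[]
#1 0x7d→b15/s1 L1-HIT; vc=[]
#2 0x58→b11/s1 MISS; vc=[15]
#3 0x58→b11/s1 L1-HIT; vc=[15]
#4 0x5e→b11/s1 L1-HIT; vc=[15]
#5 0x3b→b7/s1 MISS; vc=[15,11]
#6 0x5c→b11/s1 VC-HIT; vc=[15,7]
#7 0x18→b3/s1 MISS; vc=[15,7,11]
#8 0x3c→b7/s1 VC-HIT; vc=[15,3,11]
#9 0x5b→b11/s1 VC-HIT; vc=[15,3,7]
#10 0x59→b11/s1 L1-HIT; vc=[15,3,7]
#11 0x1a→b3/s1 VC-HIT; vc=[15,11,7]
#12 0x1d→b3/s1 L1-HIT; vc=[15,11,7]
#13 0x7d→b15/s1 VC-HIT; vc=[3,11,7]
#14 0x39→b7/s1 VC-HIT; vc=[3,11,15]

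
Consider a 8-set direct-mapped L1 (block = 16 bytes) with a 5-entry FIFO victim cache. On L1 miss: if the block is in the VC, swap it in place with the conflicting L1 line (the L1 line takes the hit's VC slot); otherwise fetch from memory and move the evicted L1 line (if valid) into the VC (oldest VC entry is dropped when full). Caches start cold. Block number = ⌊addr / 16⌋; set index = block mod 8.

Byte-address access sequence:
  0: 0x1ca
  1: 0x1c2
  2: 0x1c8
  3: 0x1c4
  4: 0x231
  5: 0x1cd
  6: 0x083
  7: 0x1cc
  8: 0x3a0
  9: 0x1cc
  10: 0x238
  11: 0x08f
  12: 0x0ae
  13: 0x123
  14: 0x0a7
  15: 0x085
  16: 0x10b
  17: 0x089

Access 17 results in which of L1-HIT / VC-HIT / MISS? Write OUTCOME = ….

OUTCOME = VC-HIT

  [0] addr=0x1ca blk=28 s=4: MISS | VC []
  [1] addr=0x1c2 blk=28 s=4: L1-HIT | VC []
  [2] addr=0x1c8 blk=28 s=4: L1-HIT | VC []
  [3] addr=0x1c4 blk=28 s=4: L1-HIT | VC []
  [4] addr=0x231 blk=35 s=3: MISS | VC []
  [5] addr=0x1cd blk=28 s=4: L1-HIT | VC []
  [6] addr=0x83 blk=8 s=0: MISS | VC []
  [7] addr=0x1cc blk=28 s=4: L1-HIT | VC []
  [8] addr=0x3a0 blk=58 s=2: MISS | VC []
  [9] addr=0x1cc blk=28 s=4: L1-HIT | VC []
  [10] addr=0x238 blk=35 s=3: L1-HIT | VC []
  [11] addr=0x8f blk=8 s=0: L1-HIT | VC []
  [12] addr=0xae blk=10 s=2: MISS | VC [58]
  [13] addr=0x123 blk=18 s=2: MISS | VC [58, 10]
  [14] addr=0xa7 blk=10 s=2: VC-HIT | VC [58, 18]
  [15] addr=0x85 blk=8 s=0: L1-HIT | VC [58, 18]
  [16] addr=0x10b blk=16 s=0: MISS | VC [58, 18, 8]
  [17] addr=0x89 blk=8 s=0: VC-HIT | VC [58, 18, 16]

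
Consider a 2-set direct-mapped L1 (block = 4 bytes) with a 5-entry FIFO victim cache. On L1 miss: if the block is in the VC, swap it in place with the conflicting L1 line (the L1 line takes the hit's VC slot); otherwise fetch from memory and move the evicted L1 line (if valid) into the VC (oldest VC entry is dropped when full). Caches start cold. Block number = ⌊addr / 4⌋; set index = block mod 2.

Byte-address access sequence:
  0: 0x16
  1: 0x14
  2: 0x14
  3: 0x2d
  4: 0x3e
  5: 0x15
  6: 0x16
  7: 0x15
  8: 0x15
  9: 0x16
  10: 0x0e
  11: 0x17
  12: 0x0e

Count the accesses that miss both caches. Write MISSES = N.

0: 0x16 (blk 5, set 1) → MISS  vc=[]
1: 0x14 (blk 5, set 1) → L1-HIT  vc=[]
2: 0x14 (blk 5, set 1) → L1-HIT  vc=[]
3: 0x2d (blk 11, set 1) → MISS  vc=[5]
4: 0x3e (blk 15, set 1) → MISS  vc=[5, 11]
5: 0x15 (blk 5, set 1) → VC-HIT  vc=[15, 11]
6: 0x16 (blk 5, set 1) → L1-HIT  vc=[15, 11]
7: 0x15 (blk 5, set 1) → L1-HIT  vc=[15, 11]
8: 0x15 (blk 5, set 1) → L1-HIT  vc=[15, 11]
9: 0x16 (blk 5, set 1) → L1-HIT  vc=[15, 11]
10: 0xe (blk 3, set 1) → MISS  vc=[15, 11, 5]
11: 0x17 (blk 5, set 1) → VC-HIT  vc=[15, 11, 3]
12: 0xe (blk 3, set 1) → VC-HIT  vc=[15, 11, 5]

MISSES = 4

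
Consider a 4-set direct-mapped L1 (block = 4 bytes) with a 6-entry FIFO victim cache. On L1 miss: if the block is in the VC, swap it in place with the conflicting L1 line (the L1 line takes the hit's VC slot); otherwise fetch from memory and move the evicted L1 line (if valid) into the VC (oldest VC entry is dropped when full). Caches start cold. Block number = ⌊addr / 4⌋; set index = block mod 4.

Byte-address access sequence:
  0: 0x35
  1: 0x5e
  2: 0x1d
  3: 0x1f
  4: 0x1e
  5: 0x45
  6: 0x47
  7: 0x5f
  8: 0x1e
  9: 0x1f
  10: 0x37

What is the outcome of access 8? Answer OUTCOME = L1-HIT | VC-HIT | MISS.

0: 0x35 (blk 13, set 1) → MISS  vc=[]
1: 0x5e (blk 23, set 3) → MISS  vc=[]
2: 0x1d (blk 7, set 3) → MISS  vc=[23]
3: 0x1f (blk 7, set 3) → L1-HIT  vc=[23]
4: 0x1e (blk 7, set 3) → L1-HIT  vc=[23]
5: 0x45 (blk 17, set 1) → MISS  vc=[23, 13]
6: 0x47 (blk 17, set 1) → L1-HIT  vc=[23, 13]
7: 0x5f (blk 23, set 3) → VC-HIT  vc=[7, 13]
8: 0x1e (blk 7, set 3) → VC-HIT  vc=[23, 13]
9: 0x1f (blk 7, set 3) → L1-HIT  vc=[23, 13]
10: 0x37 (blk 13, set 1) → VC-HIT  vc=[23, 17]

OUTCOME = VC-HIT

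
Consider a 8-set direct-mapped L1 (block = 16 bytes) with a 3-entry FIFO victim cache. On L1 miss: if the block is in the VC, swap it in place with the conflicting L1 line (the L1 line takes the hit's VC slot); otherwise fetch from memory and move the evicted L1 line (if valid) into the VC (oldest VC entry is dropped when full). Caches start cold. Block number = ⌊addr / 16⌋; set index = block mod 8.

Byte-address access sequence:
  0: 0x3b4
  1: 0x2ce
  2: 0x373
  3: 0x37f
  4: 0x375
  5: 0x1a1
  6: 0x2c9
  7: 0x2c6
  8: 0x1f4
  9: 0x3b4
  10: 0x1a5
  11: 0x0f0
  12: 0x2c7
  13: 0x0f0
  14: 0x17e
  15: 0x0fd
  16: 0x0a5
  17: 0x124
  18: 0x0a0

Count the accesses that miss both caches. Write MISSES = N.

MISSES = 9

#0 0x3b4→b59/s3 MISS; vc=[]
#1 0x2ce→b44/s4 MISS; vc=[]
#2 0x373→b55/s7 MISS; vc=[]
#3 0x37f→b55/s7 L1-HIT; vc=[]
#4 0x375→b55/s7 L1-HIT; vc=[]
#5 0x1a1→b26/s2 MISS; vc=[]
#6 0x2c9→b44/s4 L1-HIT; vc=[]
#7 0x2c6→b44/s4 L1-HIT; vc=[]
#8 0x1f4→b31/s7 MISS; vc=[55]
#9 0x3b4→b59/s3 L1-HIT; vc=[55]
#10 0x1a5→b26/s2 L1-HIT; vc=[55]
#11 0xf0→b15/s7 MISS; vc=[55,31]
#12 0x2c7→b44/s4 L1-HIT; vc=[55,31]
#13 0xf0→b15/s7 L1-HIT; vc=[55,31]
#14 0x17e→b23/s7 MISS; vc=[55,31,15]
#15 0xfd→b15/s7 VC-HIT; vc=[55,31,23]
#16 0xa5→b10/s2 MISS; vc=[31,23,26]
#17 0x124→b18/s2 MISS; vc=[23,26,10]
#18 0xa0→b10/s2 VC-HIT; vc=[23,26,18]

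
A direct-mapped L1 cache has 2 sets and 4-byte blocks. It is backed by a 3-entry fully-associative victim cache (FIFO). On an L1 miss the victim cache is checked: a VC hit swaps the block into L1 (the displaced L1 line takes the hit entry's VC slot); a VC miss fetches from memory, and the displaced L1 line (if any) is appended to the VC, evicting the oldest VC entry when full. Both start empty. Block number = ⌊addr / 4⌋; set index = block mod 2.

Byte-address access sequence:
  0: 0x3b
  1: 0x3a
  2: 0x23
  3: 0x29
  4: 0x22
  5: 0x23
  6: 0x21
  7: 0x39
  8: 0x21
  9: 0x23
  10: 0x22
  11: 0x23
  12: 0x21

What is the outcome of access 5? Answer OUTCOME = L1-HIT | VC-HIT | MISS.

  [0] addr=0x3b blk=14 s=0: MISS | VC []
  [1] addr=0x3a blk=14 s=0: L1-HIT | VC []
  [2] addr=0x23 blk=8 s=0: MISS | VC [14]
  [3] addr=0x29 blk=10 s=0: MISS | VC [14, 8]
  [4] addr=0x22 blk=8 s=0: VC-HIT | VC [14, 10]
  [5] addr=0x23 blk=8 s=0: L1-HIT | VC [14, 10]
  [6] addr=0x21 blk=8 s=0: L1-HIT | VC [14, 10]
  [7] addr=0x39 blk=14 s=0: VC-HIT | VC [8, 10]
  [8] addr=0x21 blk=8 s=0: VC-HIT | VC [14, 10]
  [9] addr=0x23 blk=8 s=0: L1-HIT | VC [14, 10]
  [10] addr=0x22 blk=8 s=0: L1-HIT | VC [14, 10]
  [11] addr=0x23 blk=8 s=0: L1-HIT | VC [14, 10]
  [12] addr=0x21 blk=8 s=0: L1-HIT | VC [14, 10]

OUTCOME = L1-HIT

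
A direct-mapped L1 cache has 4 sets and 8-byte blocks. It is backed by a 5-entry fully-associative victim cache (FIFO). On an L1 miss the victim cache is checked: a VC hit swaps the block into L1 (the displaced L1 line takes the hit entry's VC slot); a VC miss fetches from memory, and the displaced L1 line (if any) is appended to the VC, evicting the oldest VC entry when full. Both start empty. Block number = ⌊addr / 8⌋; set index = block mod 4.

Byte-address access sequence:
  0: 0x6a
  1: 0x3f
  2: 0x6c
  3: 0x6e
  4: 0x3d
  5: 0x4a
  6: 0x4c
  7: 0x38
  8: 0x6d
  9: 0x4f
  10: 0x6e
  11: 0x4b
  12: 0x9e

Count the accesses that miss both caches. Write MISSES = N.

  [0] addr=0x6a blk=13 s=1: MISS | VC []
  [1] addr=0x3f blk=7 s=3: MISS | VC []
  [2] addr=0x6c blk=13 s=1: L1-HIT | VC []
  [3] addr=0x6e blk=13 s=1: L1-HIT | VC []
  [4] addr=0x3d blk=7 s=3: L1-HIT | VC []
  [5] addr=0x4a blk=9 s=1: MISS | VC [13]
  [6] addr=0x4c blk=9 s=1: L1-HIT | VC [13]
  [7] addr=0x38 blk=7 s=3: L1-HIT | VC [13]
  [8] addr=0x6d blk=13 s=1: VC-HIT | VC [9]
  [9] addr=0x4f blk=9 s=1: VC-HIT | VC [13]
  [10] addr=0x6e blk=13 s=1: VC-HIT | VC [9]
  [11] addr=0x4b blk=9 s=1: VC-HIT | VC [13]
  [12] addr=0x9e blk=19 s=3: MISS | VC [13, 7]

MISSES = 4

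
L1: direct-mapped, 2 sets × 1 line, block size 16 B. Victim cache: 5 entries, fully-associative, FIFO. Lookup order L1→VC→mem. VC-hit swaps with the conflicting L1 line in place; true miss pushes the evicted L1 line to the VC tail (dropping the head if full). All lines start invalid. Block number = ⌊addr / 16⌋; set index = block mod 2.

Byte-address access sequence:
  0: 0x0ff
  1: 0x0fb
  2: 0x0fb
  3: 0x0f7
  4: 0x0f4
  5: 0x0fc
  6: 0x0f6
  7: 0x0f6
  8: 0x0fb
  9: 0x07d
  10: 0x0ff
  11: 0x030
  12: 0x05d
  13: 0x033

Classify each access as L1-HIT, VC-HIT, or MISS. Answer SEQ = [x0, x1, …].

SEQ = [MISS, L1-HIT, L1-HIT, L1-HIT, L1-HIT, L1-HIT, L1-HIT, L1-HIT, L1-HIT, MISS, VC-HIT, MISS, MISS, VC-HIT]

0: 0xff (blk 15, set 1) → MISS  vc=[]
1: 0xfb (blk 15, set 1) → L1-HIT  vc=[]
2: 0xfb (blk 15, set 1) → L1-HIT  vc=[]
3: 0xf7 (blk 15, set 1) → L1-HIT  vc=[]
4: 0xf4 (blk 15, set 1) → L1-HIT  vc=[]
5: 0xfc (blk 15, set 1) → L1-HIT  vc=[]
6: 0xf6 (blk 15, set 1) → L1-HIT  vc=[]
7: 0xf6 (blk 15, set 1) → L1-HIT  vc=[]
8: 0xfb (blk 15, set 1) → L1-HIT  vc=[]
9: 0x7d (blk 7, set 1) → MISS  vc=[15]
10: 0xff (blk 15, set 1) → VC-HIT  vc=[7]
11: 0x30 (blk 3, set 1) → MISS  vc=[7, 15]
12: 0x5d (blk 5, set 1) → MISS  vc=[7, 15, 3]
13: 0x33 (blk 3, set 1) → VC-HIT  vc=[7, 15, 5]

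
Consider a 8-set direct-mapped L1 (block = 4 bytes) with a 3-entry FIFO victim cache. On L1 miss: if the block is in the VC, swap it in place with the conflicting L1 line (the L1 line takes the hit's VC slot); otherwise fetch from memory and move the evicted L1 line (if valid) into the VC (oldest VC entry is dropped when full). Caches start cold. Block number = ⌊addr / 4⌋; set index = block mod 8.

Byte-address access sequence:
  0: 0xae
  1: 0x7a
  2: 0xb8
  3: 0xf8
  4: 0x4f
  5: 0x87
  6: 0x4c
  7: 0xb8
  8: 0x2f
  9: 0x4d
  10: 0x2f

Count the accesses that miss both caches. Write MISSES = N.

MISSES = 7

0: 0xae (blk 43, set 3) → MISS  vc=[]
1: 0x7a (blk 30, set 6) → MISS  vc=[]
2: 0xb8 (blk 46, set 6) → MISS  vc=[30]
3: 0xf8 (blk 62, set 6) → MISS  vc=[30, 46]
4: 0x4f (blk 19, set 3) → MISS  vc=[30, 46, 43]
5: 0x87 (blk 33, set 1) → MISS  vc=[30, 46, 43]
6: 0x4c (blk 19, set 3) → L1-HIT  vc=[30, 46, 43]
7: 0xb8 (blk 46, set 6) → VC-HIT  vc=[30, 62, 43]
8: 0x2f (blk 11, set 3) → MISS  vc=[62, 43, 19]
9: 0x4d (blk 19, set 3) → VC-HIT  vc=[62, 43, 11]
10: 0x2f (blk 11, set 3) → VC-HIT  vc=[62, 43, 19]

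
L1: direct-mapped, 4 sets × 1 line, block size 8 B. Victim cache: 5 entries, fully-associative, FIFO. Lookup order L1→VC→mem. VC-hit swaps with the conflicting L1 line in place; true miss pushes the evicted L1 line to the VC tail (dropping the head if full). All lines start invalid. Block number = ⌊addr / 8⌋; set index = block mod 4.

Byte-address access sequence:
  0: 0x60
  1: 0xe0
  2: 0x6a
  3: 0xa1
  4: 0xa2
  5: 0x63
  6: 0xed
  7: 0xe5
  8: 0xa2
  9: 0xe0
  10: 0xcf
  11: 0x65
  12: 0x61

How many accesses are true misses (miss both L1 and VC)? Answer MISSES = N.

#0 0x60→b12/s0 MISS; vc=[]
#1 0xe0→b28/s0 MISS; vc=[12]
#2 0x6a→b13/s1 MISS; vc=[12]
#3 0xa1→b20/s0 MISS; vc=[12,28]
#4 0xa2→b20/s0 L1-HIT; vc=[12,28]
#5 0x63→b12/s0 VC-HIT; vc=[20,28]
#6 0xed→b29/s1 MISS; vc=[20,28,13]
#7 0xe5→b28/s0 VC-HIT; vc=[20,12,13]
#8 0xa2→b20/s0 VC-HIT; vc=[28,12,13]
#9 0xe0→b28/s0 VC-HIT; vc=[20,12,13]
#10 0xcf→b25/s1 MISS; vc=[20,12,13,29]
#11 0x65→b12/s0 VC-HIT; vc=[20,28,13,29]
#12 0x61→b12/s0 L1-HIT; vc=[20,28,13,29]

MISSES = 6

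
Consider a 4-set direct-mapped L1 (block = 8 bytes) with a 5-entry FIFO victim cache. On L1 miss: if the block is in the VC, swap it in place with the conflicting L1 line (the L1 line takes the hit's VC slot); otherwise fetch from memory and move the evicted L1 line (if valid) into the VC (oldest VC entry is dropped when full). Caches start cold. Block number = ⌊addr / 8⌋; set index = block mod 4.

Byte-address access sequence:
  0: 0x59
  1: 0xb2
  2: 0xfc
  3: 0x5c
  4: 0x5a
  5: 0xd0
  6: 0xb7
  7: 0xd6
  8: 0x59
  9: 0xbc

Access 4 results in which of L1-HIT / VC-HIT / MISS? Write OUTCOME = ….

#0 0x59→b11/s3 MISS; vc=[]
#1 0xb2→b22/s2 MISS; vc=[]
#2 0xfc→b31/s3 MISS; vc=[11]
#3 0x5c→b11/s3 VC-HIT; vc=[31]
#4 0x5a→b11/s3 L1-HIT; vc=[31]
#5 0xd0→b26/s2 MISS; vc=[31,22]
#6 0xb7→b22/s2 VC-HIT; vc=[31,26]
#7 0xd6→b26/s2 VC-HIT; vc=[31,22]
#8 0x59→b11/s3 L1-HIT; vc=[31,22]
#9 0xbc→b23/s3 MISS; vc=[31,22,11]

OUTCOME = L1-HIT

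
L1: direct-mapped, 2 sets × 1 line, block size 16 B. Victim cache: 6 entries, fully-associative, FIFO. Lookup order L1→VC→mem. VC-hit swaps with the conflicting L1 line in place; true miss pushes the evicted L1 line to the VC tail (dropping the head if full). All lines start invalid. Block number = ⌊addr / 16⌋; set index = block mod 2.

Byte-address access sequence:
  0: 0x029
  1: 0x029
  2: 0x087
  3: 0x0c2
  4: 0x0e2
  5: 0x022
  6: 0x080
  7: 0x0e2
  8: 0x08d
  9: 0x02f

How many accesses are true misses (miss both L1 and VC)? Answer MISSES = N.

MISSES = 4

0: 0x29 (blk 2, set 0) → MISS  vc=[]
1: 0x29 (blk 2, set 0) → L1-HIT  vc=[]
2: 0x87 (blk 8, set 0) → MISS  vc=[2]
3: 0xc2 (blk 12, set 0) → MISS  vc=[2, 8]
4: 0xe2 (blk 14, set 0) → MISS  vc=[2, 8, 12]
5: 0x22 (blk 2, set 0) → VC-HIT  vc=[14, 8, 12]
6: 0x80 (blk 8, set 0) → VC-HIT  vc=[14, 2, 12]
7: 0xe2 (blk 14, set 0) → VC-HIT  vc=[8, 2, 12]
8: 0x8d (blk 8, set 0) → VC-HIT  vc=[14, 2, 12]
9: 0x2f (blk 2, set 0) → VC-HIT  vc=[14, 8, 12]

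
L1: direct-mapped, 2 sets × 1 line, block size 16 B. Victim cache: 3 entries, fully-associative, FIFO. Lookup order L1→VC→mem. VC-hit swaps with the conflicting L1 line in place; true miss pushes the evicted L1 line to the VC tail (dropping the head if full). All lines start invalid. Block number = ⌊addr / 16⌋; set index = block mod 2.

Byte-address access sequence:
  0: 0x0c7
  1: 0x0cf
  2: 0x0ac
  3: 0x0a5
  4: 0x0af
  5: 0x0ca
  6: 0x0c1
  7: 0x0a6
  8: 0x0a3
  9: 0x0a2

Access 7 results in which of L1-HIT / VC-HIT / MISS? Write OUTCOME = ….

  [0] addr=0xc7 blk=12 s=0: MISS | VC []
  [1] addr=0xcf blk=12 s=0: L1-HIT | VC []
  [2] addr=0xac blk=10 s=0: MISS | VC [12]
  [3] addr=0xa5 blk=10 s=0: L1-HIT | VC [12]
  [4] addr=0xaf blk=10 s=0: L1-HIT | VC [12]
  [5] addr=0xca blk=12 s=0: VC-HIT | VC [10]
  [6] addr=0xc1 blk=12 s=0: L1-HIT | VC [10]
  [7] addr=0xa6 blk=10 s=0: VC-HIT | VC [12]
  [8] addr=0xa3 blk=10 s=0: L1-HIT | VC [12]
  [9] addr=0xa2 blk=10 s=0: L1-HIT | VC [12]

OUTCOME = VC-HIT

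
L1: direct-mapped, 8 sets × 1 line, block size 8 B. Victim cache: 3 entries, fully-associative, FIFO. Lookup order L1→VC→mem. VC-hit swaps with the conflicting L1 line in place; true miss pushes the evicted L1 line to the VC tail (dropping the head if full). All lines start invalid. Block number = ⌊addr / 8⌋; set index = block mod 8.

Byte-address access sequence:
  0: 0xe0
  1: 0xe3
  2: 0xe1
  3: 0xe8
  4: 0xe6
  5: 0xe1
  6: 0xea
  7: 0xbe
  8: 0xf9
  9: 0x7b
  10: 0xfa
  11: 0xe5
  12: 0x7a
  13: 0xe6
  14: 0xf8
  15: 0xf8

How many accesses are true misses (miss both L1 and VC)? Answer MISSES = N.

0: 0xe0 (blk 28, set 4) → MISS  vc=[]
1: 0xe3 (blk 28, set 4) → L1-HIT  vc=[]
2: 0xe1 (blk 28, set 4) → L1-HIT  vc=[]
3: 0xe8 (blk 29, set 5) → MISS  vc=[]
4: 0xe6 (blk 28, set 4) → L1-HIT  vc=[]
5: 0xe1 (blk 28, set 4) → L1-HIT  vc=[]
6: 0xea (blk 29, set 5) → L1-HIT  vc=[]
7: 0xbe (blk 23, set 7) → MISS  vc=[]
8: 0xf9 (blk 31, set 7) → MISS  vc=[23]
9: 0x7b (blk 15, set 7) → MISS  vc=[23, 31]
10: 0xfa (blk 31, set 7) → VC-HIT  vc=[23, 15]
11: 0xe5 (blk 28, set 4) → L1-HIT  vc=[23, 15]
12: 0x7a (blk 15, set 7) → VC-HIT  vc=[23, 31]
13: 0xe6 (blk 28, set 4) → L1-HIT  vc=[23, 31]
14: 0xf8 (blk 31, set 7) → VC-HIT  vc=[23, 15]
15: 0xf8 (blk 31, set 7) → L1-HIT  vc=[23, 15]

MISSES = 5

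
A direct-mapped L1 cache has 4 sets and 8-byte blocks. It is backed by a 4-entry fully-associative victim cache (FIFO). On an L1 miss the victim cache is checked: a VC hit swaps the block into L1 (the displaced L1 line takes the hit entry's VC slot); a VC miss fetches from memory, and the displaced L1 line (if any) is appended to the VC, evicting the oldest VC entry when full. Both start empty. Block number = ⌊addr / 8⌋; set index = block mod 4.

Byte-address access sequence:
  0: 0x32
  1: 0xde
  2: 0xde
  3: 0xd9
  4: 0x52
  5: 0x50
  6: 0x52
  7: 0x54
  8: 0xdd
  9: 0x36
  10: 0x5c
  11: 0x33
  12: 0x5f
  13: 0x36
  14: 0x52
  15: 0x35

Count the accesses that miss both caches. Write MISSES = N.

  [0] addr=0x32 blk=6 s=2: MISS | VC []
  [1] addr=0xde blk=27 s=3: MISS | VC []
  [2] addr=0xde blk=27 s=3: L1-HIT | VC []
  [3] addr=0xd9 blk=27 s=3: L1-HIT | VC []
  [4] addr=0x52 blk=10 s=2: MISS | VC [6]
  [5] addr=0x50 blk=10 s=2: L1-HIT | VC [6]
  [6] addr=0x52 blk=10 s=2: L1-HIT | VC [6]
  [7] addr=0x54 blk=10 s=2: L1-HIT | VC [6]
  [8] addr=0xdd blk=27 s=3: L1-HIT | VC [6]
  [9] addr=0x36 blk=6 s=2: VC-HIT | VC [10]
  [10] addr=0x5c blk=11 s=3: MISS | VC [10, 27]
  [11] addr=0x33 blk=6 s=2: L1-HIT | VC [10, 27]
  [12] addr=0x5f blk=11 s=3: L1-HIT | VC [10, 27]
  [13] addr=0x36 blk=6 s=2: L1-HIT | VC [10, 27]
  [14] addr=0x52 blk=10 s=2: VC-HIT | VC [6, 27]
  [15] addr=0x35 blk=6 s=2: VC-HIT | VC [10, 27]

MISSES = 4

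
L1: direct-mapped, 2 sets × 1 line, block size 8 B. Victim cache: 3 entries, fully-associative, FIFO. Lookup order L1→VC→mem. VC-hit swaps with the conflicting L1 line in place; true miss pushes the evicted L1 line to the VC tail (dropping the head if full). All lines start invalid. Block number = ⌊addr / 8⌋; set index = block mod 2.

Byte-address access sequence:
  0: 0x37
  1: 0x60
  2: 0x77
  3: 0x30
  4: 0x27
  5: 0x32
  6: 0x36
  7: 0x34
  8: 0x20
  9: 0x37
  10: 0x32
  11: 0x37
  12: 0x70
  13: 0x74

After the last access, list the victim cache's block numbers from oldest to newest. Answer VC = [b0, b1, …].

VC = [6, 12, 4]

0: 0x37 (blk 6, set 0) → MISS  vc=[]
1: 0x60 (blk 12, set 0) → MISS  vc=[6]
2: 0x77 (blk 14, set 0) → MISS  vc=[6, 12]
3: 0x30 (blk 6, set 0) → VC-HIT  vc=[14, 12]
4: 0x27 (blk 4, set 0) → MISS  vc=[14, 12, 6]
5: 0x32 (blk 6, set 0) → VC-HIT  vc=[14, 12, 4]
6: 0x36 (blk 6, set 0) → L1-HIT  vc=[14, 12, 4]
7: 0x34 (blk 6, set 0) → L1-HIT  vc=[14, 12, 4]
8: 0x20 (blk 4, set 0) → VC-HIT  vc=[14, 12, 6]
9: 0x37 (blk 6, set 0) → VC-HIT  vc=[14, 12, 4]
10: 0x32 (blk 6, set 0) → L1-HIT  vc=[14, 12, 4]
11: 0x37 (blk 6, set 0) → L1-HIT  vc=[14, 12, 4]
12: 0x70 (blk 14, set 0) → VC-HIT  vc=[6, 12, 4]
13: 0x74 (blk 14, set 0) → L1-HIT  vc=[6, 12, 4]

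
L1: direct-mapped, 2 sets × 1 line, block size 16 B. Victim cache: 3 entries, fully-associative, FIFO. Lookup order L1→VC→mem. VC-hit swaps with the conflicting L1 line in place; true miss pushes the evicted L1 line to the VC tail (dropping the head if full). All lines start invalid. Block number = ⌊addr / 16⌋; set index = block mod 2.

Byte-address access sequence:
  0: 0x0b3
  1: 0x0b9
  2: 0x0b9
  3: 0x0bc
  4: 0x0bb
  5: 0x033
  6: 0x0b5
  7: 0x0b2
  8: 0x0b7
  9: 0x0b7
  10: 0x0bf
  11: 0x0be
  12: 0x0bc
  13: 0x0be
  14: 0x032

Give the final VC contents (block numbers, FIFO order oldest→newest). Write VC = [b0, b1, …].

VC = [11]

#0 0xb3→b11/s1 MISS; vc=[]
#1 0xb9→b11/s1 L1-HIT; vc=[]
#2 0xb9→b11/s1 L1-HIT; vc=[]
#3 0xbc→b11/s1 L1-HIT; vc=[]
#4 0xbb→b11/s1 L1-HIT; vc=[]
#5 0x33→b3/s1 MISS; vc=[11]
#6 0xb5→b11/s1 VC-HIT; vc=[3]
#7 0xb2→b11/s1 L1-HIT; vc=[3]
#8 0xb7→b11/s1 L1-HIT; vc=[3]
#9 0xb7→b11/s1 L1-HIT; vc=[3]
#10 0xbf→b11/s1 L1-HIT; vc=[3]
#11 0xbe→b11/s1 L1-HIT; vc=[3]
#12 0xbc→b11/s1 L1-HIT; vc=[3]
#13 0xbe→b11/s1 L1-HIT; vc=[3]
#14 0x32→b3/s1 VC-HIT; vc=[11]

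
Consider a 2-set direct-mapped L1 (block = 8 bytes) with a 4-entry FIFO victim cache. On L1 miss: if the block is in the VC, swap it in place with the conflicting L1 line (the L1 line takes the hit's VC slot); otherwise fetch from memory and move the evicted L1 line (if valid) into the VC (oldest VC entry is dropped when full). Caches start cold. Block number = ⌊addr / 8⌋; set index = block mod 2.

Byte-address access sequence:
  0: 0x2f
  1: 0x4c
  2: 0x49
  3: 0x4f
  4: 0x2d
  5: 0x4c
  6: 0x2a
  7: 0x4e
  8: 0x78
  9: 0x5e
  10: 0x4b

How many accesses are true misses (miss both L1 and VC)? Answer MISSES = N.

  [0] addr=0x2f blk=5 s=1: MISS | VC []
  [1] addr=0x4c blk=9 s=1: MISS | VC [5]
  [2] addr=0x49 blk=9 s=1: L1-HIT | VC [5]
  [3] addr=0x4f blk=9 s=1: L1-HIT | VC [5]
  [4] addr=0x2d blk=5 s=1: VC-HIT | VC [9]
  [5] addr=0x4c blk=9 s=1: VC-HIT | VC [5]
  [6] addr=0x2a blk=5 s=1: VC-HIT | VC [9]
  [7] addr=0x4e blk=9 s=1: VC-HIT | VC [5]
  [8] addr=0x78 blk=15 s=1: MISS | VC [5, 9]
  [9] addr=0x5e blk=11 s=1: MISS | VC [5, 9, 15]
  [10] addr=0x4b blk=9 s=1: VC-HIT | VC [5, 11, 15]

MISSES = 4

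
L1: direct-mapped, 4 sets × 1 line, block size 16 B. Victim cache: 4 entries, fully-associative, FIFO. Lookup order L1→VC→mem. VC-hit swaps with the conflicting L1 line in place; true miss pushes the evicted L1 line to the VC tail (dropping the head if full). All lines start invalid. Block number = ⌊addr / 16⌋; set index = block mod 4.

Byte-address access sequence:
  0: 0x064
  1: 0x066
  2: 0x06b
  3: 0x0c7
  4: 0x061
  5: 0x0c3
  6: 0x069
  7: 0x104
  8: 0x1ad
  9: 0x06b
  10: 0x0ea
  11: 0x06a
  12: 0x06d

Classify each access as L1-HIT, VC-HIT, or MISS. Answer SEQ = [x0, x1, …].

SEQ = [MISS, L1-HIT, L1-HIT, MISS, L1-HIT, L1-HIT, L1-HIT, MISS, MISS, VC-HIT, MISS, VC-HIT, L1-HIT]

#0 0x64→b6/s2 MISS; vc=[]
#1 0x66→b6/s2 L1-HIT; vc=[]
#2 0x6b→b6/s2 L1-HIT; vc=[]
#3 0xc7→b12/s0 MISS; vc=[]
#4 0x61→b6/s2 L1-HIT; vc=[]
#5 0xc3→b12/s0 L1-HIT; vc=[]
#6 0x69→b6/s2 L1-HIT; vc=[]
#7 0x104→b16/s0 MISS; vc=[12]
#8 0x1ad→b26/s2 MISS; vc=[12,6]
#9 0x6b→b6/s2 VC-HIT; vc=[12,26]
#10 0xea→b14/s2 MISS; vc=[12,26,6]
#11 0x6a→b6/s2 VC-HIT; vc=[12,26,14]
#12 0x6d→b6/s2 L1-HIT; vc=[12,26,14]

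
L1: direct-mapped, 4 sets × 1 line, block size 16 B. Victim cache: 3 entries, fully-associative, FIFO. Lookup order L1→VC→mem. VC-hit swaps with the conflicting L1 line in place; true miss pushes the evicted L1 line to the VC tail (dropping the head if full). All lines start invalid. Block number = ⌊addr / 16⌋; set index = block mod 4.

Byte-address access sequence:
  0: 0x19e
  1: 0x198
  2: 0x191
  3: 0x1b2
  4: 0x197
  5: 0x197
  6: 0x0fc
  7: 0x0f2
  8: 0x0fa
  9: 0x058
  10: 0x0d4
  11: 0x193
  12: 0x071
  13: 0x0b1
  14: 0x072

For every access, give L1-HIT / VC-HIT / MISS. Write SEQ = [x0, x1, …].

0: 0x19e (blk 25, set 1) → MISS  vc=[]
1: 0x198 (blk 25, set 1) → L1-HIT  vc=[]
2: 0x191 (blk 25, set 1) → L1-HIT  vc=[]
3: 0x1b2 (blk 27, set 3) → MISS  vc=[]
4: 0x197 (blk 25, set 1) → L1-HIT  vc=[]
5: 0x197 (blk 25, set 1) → L1-HIT  vc=[]
6: 0xfc (blk 15, set 3) → MISS  vc=[27]
7: 0xf2 (blk 15, set 3) → L1-HIT  vc=[27]
8: 0xfa (blk 15, set 3) → L1-HIT  vc=[27]
9: 0x58 (blk 5, set 1) → MISS  vc=[27, 25]
10: 0xd4 (blk 13, set 1) → MISS  vc=[27, 25, 5]
11: 0x193 (blk 25, set 1) → VC-HIT  vc=[27, 13, 5]
12: 0x71 (blk 7, set 3) → MISS  vc=[13, 5, 15]
13: 0xb1 (blk 11, set 3) → MISS  vc=[5, 15, 7]
14: 0x72 (blk 7, set 3) → VC-HIT  vc=[5, 15, 11]

SEQ = [MISS, L1-HIT, L1-HIT, MISS, L1-HIT, L1-HIT, MISS, L1-HIT, L1-HIT, MISS, MISS, VC-HIT, MISS, MISS, VC-HIT]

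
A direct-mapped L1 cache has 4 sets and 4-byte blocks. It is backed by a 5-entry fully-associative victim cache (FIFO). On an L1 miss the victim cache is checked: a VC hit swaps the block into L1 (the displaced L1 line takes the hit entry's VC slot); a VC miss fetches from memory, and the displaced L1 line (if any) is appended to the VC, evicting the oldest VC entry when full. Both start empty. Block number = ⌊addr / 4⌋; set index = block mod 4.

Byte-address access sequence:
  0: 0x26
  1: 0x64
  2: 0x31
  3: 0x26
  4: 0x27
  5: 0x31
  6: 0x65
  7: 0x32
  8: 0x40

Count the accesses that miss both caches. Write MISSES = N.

MISSES = 4

  [0] addr=0x26 blk=9 s=1: MISS | VC []
  [1] addr=0x64 blk=25 s=1: MISS | VC [9]
  [2] addr=0x31 blk=12 s=0: MISS | VC [9]
  [3] addr=0x26 blk=9 s=1: VC-HIT | VC [25]
  [4] addr=0x27 blk=9 s=1: L1-HIT | VC [25]
  [5] addr=0x31 blk=12 s=0: L1-HIT | VC [25]
  [6] addr=0x65 blk=25 s=1: VC-HIT | VC [9]
  [7] addr=0x32 blk=12 s=0: L1-HIT | VC [9]
  [8] addr=0x40 blk=16 s=0: MISS | VC [9, 12]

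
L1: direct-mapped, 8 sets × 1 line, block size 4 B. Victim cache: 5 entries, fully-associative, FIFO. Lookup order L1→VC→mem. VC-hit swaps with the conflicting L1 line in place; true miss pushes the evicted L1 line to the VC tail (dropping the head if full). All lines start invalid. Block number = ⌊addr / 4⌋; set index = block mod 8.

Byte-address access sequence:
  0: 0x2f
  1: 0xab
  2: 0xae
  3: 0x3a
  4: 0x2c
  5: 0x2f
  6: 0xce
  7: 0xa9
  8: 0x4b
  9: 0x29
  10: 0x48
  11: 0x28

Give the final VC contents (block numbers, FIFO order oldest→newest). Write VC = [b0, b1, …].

#0 0x2f→b11/s3 MISS; vc=[]
#1 0xab→b42/s2 MISS; vc=[]
#2 0xae→b43/s3 MISS; vc=[11]
#3 0x3a→b14/s6 MISS; vc=[11]
#4 0x2c→b11/s3 VC-HIT; vc=[43]
#5 0x2f→b11/s3 L1-HIT; vc=[43]
#6 0xce→b51/s3 MISS; vc=[43,11]
#7 0xa9→b42/s2 L1-HIT; vc=[43,11]
#8 0x4b→b18/s2 MISS; vc=[43,11,42]
#9 0x29→b10/s2 MISS; vc=[43,11,42,18]
#10 0x48→b18/s2 VC-HIT; vc=[43,11,42,10]
#11 0x28→b10/s2 VC-HIT; vc=[43,11,42,18]

VC = [43, 11, 42, 18]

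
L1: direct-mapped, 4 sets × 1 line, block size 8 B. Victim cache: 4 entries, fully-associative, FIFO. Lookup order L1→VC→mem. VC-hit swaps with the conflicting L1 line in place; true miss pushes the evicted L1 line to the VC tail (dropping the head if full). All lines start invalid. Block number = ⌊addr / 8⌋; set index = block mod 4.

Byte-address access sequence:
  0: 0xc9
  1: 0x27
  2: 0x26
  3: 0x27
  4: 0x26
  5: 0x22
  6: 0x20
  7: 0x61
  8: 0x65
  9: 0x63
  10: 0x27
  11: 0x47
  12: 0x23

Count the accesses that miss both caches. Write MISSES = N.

  [0] addr=0xc9 blk=25 s=1: MISS | VC []
  [1] addr=0x27 blk=4 s=0: MISS | VC []
  [2] addr=0x26 blk=4 s=0: L1-HIT | VC []
  [3] addr=0x27 blk=4 s=0: L1-HIT | VC []
  [4] addr=0x26 blk=4 s=0: L1-HIT | VC []
  [5] addr=0x22 blk=4 s=0: L1-HIT | VC []
  [6] addr=0x20 blk=4 s=0: L1-HIT | VC []
  [7] addr=0x61 blk=12 s=0: MISS | VC [4]
  [8] addr=0x65 blk=12 s=0: L1-HIT | VC [4]
  [9] addr=0x63 blk=12 s=0: L1-HIT | VC [4]
  [10] addr=0x27 blk=4 s=0: VC-HIT | VC [12]
  [11] addr=0x47 blk=8 s=0: MISS | VC [12, 4]
  [12] addr=0x23 blk=4 s=0: VC-HIT | VC [12, 8]

MISSES = 4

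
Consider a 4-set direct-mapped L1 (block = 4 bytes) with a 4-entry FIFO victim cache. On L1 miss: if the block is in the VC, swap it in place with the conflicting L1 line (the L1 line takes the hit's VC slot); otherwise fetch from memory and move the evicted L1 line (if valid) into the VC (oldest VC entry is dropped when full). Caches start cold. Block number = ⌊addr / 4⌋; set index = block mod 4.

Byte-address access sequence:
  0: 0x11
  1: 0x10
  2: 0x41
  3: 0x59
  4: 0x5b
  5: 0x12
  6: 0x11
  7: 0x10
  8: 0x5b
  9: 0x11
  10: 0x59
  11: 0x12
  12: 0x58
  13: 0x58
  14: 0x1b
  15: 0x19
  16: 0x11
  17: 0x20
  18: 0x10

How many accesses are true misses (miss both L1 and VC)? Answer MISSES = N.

MISSES = 5

0: 0x11 (blk 4, set 0) → MISS  vc=[]
1: 0x10 (blk 4, set 0) → L1-HIT  vc=[]
2: 0x41 (blk 16, set 0) → MISS  vc=[4]
3: 0x59 (blk 22, set 2) → MISS  vc=[4]
4: 0x5b (blk 22, set 2) → L1-HIT  vc=[4]
5: 0x12 (blk 4, set 0) → VC-HIT  vc=[16]
6: 0x11 (blk 4, set 0) → L1-HIT  vc=[16]
7: 0x10 (blk 4, set 0) → L1-HIT  vc=[16]
8: 0x5b (blk 22, set 2) → L1-HIT  vc=[16]
9: 0x11 (blk 4, set 0) → L1-HIT  vc=[16]
10: 0x59 (blk 22, set 2) → L1-HIT  vc=[16]
11: 0x12 (blk 4, set 0) → L1-HIT  vc=[16]
12: 0x58 (blk 22, set 2) → L1-HIT  vc=[16]
13: 0x58 (blk 22, set 2) → L1-HIT  vc=[16]
14: 0x1b (blk 6, set 2) → MISS  vc=[16, 22]
15: 0x19 (blk 6, set 2) → L1-HIT  vc=[16, 22]
16: 0x11 (blk 4, set 0) → L1-HIT  vc=[16, 22]
17: 0x20 (blk 8, set 0) → MISS  vc=[16, 22, 4]
18: 0x10 (blk 4, set 0) → VC-HIT  vc=[16, 22, 8]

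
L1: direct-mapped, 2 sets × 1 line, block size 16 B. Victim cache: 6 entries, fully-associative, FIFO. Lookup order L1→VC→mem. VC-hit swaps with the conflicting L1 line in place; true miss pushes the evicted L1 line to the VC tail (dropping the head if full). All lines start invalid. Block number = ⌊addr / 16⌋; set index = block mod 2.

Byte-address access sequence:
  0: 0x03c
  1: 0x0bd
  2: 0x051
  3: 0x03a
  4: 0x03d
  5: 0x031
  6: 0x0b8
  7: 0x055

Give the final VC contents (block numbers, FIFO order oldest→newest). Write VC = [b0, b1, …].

#0 0x3c→b3/s1 MISS; vc=[]
#1 0xbd→b11/s1 MISS; vc=[3]
#2 0x51→b5/s1 MISS; vc=[3,11]
#3 0x3a→b3/s1 VC-HIT; vc=[5,11]
#4 0x3d→b3/s1 L1-HIT; vc=[5,11]
#5 0x31→b3/s1 L1-HIT; vc=[5,11]
#6 0xb8→b11/s1 VC-HIT; vc=[5,3]
#7 0x55→b5/s1 VC-HIT; vc=[11,3]

VC = [11, 3]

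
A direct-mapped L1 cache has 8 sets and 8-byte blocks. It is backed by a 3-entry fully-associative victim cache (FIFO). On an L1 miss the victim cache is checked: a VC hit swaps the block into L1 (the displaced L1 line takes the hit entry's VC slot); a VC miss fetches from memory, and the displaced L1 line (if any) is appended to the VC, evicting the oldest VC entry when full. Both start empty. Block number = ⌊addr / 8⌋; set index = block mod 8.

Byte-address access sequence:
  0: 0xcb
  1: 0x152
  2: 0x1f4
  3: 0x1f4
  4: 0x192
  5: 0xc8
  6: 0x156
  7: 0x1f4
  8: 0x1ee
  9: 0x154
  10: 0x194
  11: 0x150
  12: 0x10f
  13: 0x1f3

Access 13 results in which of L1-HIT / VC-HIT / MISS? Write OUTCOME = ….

OUTCOME = L1-HIT

0: 0xcb (blk 25, set 1) → MISS  vc=[]
1: 0x152 (blk 42, set 2) → MISS  vc=[]
2: 0x1f4 (blk 62, set 6) → MISS  vc=[]
3: 0x1f4 (blk 62, set 6) → L1-HIT  vc=[]
4: 0x192 (blk 50, set 2) → MISS  vc=[42]
5: 0xc8 (blk 25, set 1) → L1-HIT  vc=[42]
6: 0x156 (blk 42, set 2) → VC-HIT  vc=[50]
7: 0x1f4 (blk 62, set 6) → L1-HIT  vc=[50]
8: 0x1ee (blk 61, set 5) → MISS  vc=[50]
9: 0x154 (blk 42, set 2) → L1-HIT  vc=[50]
10: 0x194 (blk 50, set 2) → VC-HIT  vc=[42]
11: 0x150 (blk 42, set 2) → VC-HIT  vc=[50]
12: 0x10f (blk 33, set 1) → MISS  vc=[50, 25]
13: 0x1f3 (blk 62, set 6) → L1-HIT  vc=[50, 25]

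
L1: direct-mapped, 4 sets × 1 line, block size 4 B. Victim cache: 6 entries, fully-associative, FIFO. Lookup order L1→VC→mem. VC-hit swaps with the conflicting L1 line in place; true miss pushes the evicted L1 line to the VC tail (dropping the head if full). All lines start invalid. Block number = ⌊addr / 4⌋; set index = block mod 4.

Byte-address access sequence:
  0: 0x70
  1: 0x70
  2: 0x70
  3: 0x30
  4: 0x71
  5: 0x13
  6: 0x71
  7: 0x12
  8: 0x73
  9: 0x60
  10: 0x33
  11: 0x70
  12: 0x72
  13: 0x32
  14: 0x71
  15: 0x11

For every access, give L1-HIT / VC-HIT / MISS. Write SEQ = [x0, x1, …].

0: 0x70 (blk 28, set 0) → MISS  vc=[]
1: 0x70 (blk 28, set 0) → L1-HIT  vc=[]
2: 0x70 (blk 28, set 0) → L1-HIT  vc=[]
3: 0x30 (blk 12, set 0) → MISS  vc=[28]
4: 0x71 (blk 28, set 0) → VC-HIT  vc=[12]
5: 0x13 (blk 4, set 0) → MISS  vc=[12, 28]
6: 0x71 (blk 28, set 0) → VC-HIT  vc=[12, 4]
7: 0x12 (blk 4, set 0) → VC-HIT  vc=[12, 28]
8: 0x73 (blk 28, set 0) → VC-HIT  vc=[12, 4]
9: 0x60 (blk 24, set 0) → MISS  vc=[12, 4, 28]
10: 0x33 (blk 12, set 0) → VC-HIT  vc=[24, 4, 28]
11: 0x70 (blk 28, set 0) → VC-HIT  vc=[24, 4, 12]
12: 0x72 (blk 28, set 0) → L1-HIT  vc=[24, 4, 12]
13: 0x32 (blk 12, set 0) → VC-HIT  vc=[24, 4, 28]
14: 0x71 (blk 28, set 0) → VC-HIT  vc=[24, 4, 12]
15: 0x11 (blk 4, set 0) → VC-HIT  vc=[24, 28, 12]

SEQ = [MISS, L1-HIT, L1-HIT, MISS, VC-HIT, MISS, VC-HIT, VC-HIT, VC-HIT, MISS, VC-HIT, VC-HIT, L1-HIT, VC-HIT, VC-HIT, VC-HIT]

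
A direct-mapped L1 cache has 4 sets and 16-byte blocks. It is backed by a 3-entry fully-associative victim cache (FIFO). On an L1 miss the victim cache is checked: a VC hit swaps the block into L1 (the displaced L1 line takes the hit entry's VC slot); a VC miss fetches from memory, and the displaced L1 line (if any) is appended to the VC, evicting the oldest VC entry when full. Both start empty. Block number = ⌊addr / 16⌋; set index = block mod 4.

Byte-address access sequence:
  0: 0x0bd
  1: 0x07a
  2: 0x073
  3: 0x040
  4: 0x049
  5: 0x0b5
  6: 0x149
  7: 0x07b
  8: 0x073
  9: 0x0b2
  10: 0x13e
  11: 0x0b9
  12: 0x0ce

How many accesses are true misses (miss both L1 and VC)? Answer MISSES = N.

MISSES = 6

#0 0xbd→b11/s3 MISS; vc=[]
#1 0x7a→b7/s3 MISS; vc=[11]
#2 0x73→b7/s3 L1-HIT; vc=[11]
#3 0x40→b4/s0 MISS; vc=[11]
#4 0x49→b4/s0 L1-HIT; vc=[11]
#5 0xb5→b11/s3 VC-HIT; vc=[7]
#6 0x149→b20/s0 MISS; vc=[7,4]
#7 0x7b→b7/s3 VC-HIT; vc=[11,4]
#8 0x73→b7/s3 L1-HIT; vc=[11,4]
#9 0xb2→b11/s3 VC-HIT; vc=[7,4]
#10 0x13e→b19/s3 MISS; vc=[7,4,11]
#11 0xb9→b11/s3 VC-HIT; vc=[7,4,19]
#12 0xce→b12/s0 MISS; vc=[4,19,20]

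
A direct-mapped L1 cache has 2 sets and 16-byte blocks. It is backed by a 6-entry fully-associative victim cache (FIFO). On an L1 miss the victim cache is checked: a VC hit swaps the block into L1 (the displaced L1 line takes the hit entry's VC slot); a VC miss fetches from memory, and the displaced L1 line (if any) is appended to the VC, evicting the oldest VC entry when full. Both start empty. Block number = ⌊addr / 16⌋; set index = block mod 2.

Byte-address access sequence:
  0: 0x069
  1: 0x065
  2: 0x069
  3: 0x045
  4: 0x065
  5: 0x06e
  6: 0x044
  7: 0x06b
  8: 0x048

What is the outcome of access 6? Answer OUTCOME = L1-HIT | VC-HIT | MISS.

OUTCOME = VC-HIT

#0 0x69→b6/s0 MISS; vc=[]
#1 0x65→b6/s0 L1-HIT; vc=[]
#2 0x69→b6/s0 L1-HIT; vc=[]
#3 0x45→b4/s0 MISS; vc=[6]
#4 0x65→b6/s0 VC-HIT; vc=[4]
#5 0x6e→b6/s0 L1-HIT; vc=[4]
#6 0x44→b4/s0 VC-HIT; vc=[6]
#7 0x6b→b6/s0 VC-HIT; vc=[4]
#8 0x48→b4/s0 VC-HIT; vc=[6]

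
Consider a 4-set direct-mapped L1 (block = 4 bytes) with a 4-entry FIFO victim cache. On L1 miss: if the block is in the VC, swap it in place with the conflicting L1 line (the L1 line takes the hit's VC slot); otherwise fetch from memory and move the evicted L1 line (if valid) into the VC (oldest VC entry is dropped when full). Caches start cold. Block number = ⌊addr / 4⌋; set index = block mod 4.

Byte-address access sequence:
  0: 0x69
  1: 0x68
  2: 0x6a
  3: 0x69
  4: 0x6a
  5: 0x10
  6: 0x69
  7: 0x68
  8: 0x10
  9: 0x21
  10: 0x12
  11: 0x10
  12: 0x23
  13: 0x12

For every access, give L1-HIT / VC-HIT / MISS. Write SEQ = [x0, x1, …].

SEQ = [MISS, L1-HIT, L1-HIT, L1-HIT, L1-HIT, MISS, L1-HIT, L1-HIT, L1-HIT, MISS, VC-HIT, L1-HIT, VC-HIT, VC-HIT]

0: 0x69 (blk 26, set 2) → MISS  vc=[]
1: 0x68 (blk 26, set 2) → L1-HIT  vc=[]
2: 0x6a (blk 26, set 2) → L1-HIT  vc=[]
3: 0x69 (blk 26, set 2) → L1-HIT  vc=[]
4: 0x6a (blk 26, set 2) → L1-HIT  vc=[]
5: 0x10 (blk 4, set 0) → MISS  vc=[]
6: 0x69 (blk 26, set 2) → L1-HIT  vc=[]
7: 0x68 (blk 26, set 2) → L1-HIT  vc=[]
8: 0x10 (blk 4, set 0) → L1-HIT  vc=[]
9: 0x21 (blk 8, set 0) → MISS  vc=[4]
10: 0x12 (blk 4, set 0) → VC-HIT  vc=[8]
11: 0x10 (blk 4, set 0) → L1-HIT  vc=[8]
12: 0x23 (blk 8, set 0) → VC-HIT  vc=[4]
13: 0x12 (blk 4, set 0) → VC-HIT  vc=[8]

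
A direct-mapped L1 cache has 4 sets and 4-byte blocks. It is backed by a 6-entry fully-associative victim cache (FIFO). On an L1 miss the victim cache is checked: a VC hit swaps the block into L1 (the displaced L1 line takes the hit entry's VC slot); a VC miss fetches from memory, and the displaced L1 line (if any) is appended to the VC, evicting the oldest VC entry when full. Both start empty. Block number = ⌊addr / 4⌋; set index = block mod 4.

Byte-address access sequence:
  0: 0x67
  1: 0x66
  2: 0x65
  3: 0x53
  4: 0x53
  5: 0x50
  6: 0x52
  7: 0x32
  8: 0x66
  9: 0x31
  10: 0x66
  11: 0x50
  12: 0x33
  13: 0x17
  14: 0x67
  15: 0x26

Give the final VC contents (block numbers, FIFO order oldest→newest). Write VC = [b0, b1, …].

#0 0x67→b25/s1 MISS; vc=[]
#1 0x66→b25/s1 L1-HIT; vc=[]
#2 0x65→b25/s1 L1-HIT; vc=[]
#3 0x53→b20/s0 MISS; vc=[]
#4 0x53→b20/s0 L1-HIT; vc=[]
#5 0x50→b20/s0 L1-HIT; vc=[]
#6 0x52→b20/s0 L1-HIT; vc=[]
#7 0x32→b12/s0 MISS; vc=[20]
#8 0x66→b25/s1 L1-HIT; vc=[20]
#9 0x31→b12/s0 L1-HIT; vc=[20]
#10 0x66→b25/s1 L1-HIT; vc=[20]
#11 0x50→b20/s0 VC-HIT; vc=[12]
#12 0x33→b12/s0 VC-HIT; vc=[20]
#13 0x17→b5/s1 MISS; vc=[20,25]
#14 0x67→b25/s1 VC-HIT; vc=[20,5]
#15 0x26→b9/s1 MISS; vc=[20,5,25]

VC = [20, 5, 25]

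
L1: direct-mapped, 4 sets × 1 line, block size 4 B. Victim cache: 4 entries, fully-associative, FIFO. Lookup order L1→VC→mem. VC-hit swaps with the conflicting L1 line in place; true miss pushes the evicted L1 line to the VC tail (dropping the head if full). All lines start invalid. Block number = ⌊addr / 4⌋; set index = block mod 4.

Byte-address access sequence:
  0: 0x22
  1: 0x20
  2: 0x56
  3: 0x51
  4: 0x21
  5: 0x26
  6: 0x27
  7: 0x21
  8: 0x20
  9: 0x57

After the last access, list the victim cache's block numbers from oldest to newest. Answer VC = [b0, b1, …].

VC = [20, 9]

0: 0x22 (blk 8, set 0) → MISS  vc=[]
1: 0x20 (blk 8, set 0) → L1-HIT  vc=[]
2: 0x56 (blk 21, set 1) → MISS  vc=[]
3: 0x51 (blk 20, set 0) → MISS  vc=[8]
4: 0x21 (blk 8, set 0) → VC-HIT  vc=[20]
5: 0x26 (blk 9, set 1) → MISS  vc=[20, 21]
6: 0x27 (blk 9, set 1) → L1-HIT  vc=[20, 21]
7: 0x21 (blk 8, set 0) → L1-HIT  vc=[20, 21]
8: 0x20 (blk 8, set 0) → L1-HIT  vc=[20, 21]
9: 0x57 (blk 21, set 1) → VC-HIT  vc=[20, 9]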